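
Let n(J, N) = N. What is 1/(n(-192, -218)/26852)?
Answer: -13426/109 ≈ -123.17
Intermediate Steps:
1/(n(-192, -218)/26852) = 1/(-218/26852) = 1/(-218*1/26852) = 1/(-109/13426) = -13426/109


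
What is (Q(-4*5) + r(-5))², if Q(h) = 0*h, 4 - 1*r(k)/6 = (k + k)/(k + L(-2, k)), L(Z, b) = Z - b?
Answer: 36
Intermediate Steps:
r(k) = 24 + 6*k (r(k) = 24 - 6*(k + k)/(k + (-2 - k)) = 24 - 6*2*k/(-2) = 24 - 6*2*k*(-1)/2 = 24 - (-6)*k = 24 + 6*k)
Q(h) = 0
(Q(-4*5) + r(-5))² = (0 + (24 + 6*(-5)))² = (0 + (24 - 30))² = (0 - 6)² = (-6)² = 36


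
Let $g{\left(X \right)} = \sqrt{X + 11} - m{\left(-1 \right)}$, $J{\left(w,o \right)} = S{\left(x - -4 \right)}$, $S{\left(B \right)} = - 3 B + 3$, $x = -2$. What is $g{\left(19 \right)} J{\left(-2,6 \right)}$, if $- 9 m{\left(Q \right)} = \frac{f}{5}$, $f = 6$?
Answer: $- \frac{2}{5} - 3 \sqrt{30} \approx -16.832$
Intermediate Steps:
$S{\left(B \right)} = 3 - 3 B$
$m{\left(Q \right)} = - \frac{2}{15}$ ($m{\left(Q \right)} = - \frac{6 \cdot \frac{1}{5}}{9} = \left(- \frac{1}{9}\right) \frac{6}{5} = - \frac{2}{15}$)
$J{\left(w,o \right)} = -3$ ($J{\left(w,o \right)} = 3 - 3 \left(-2 - -4\right) = 3 - 3 \left(-2 + 4\right) = 3 - 6 = -3$)
$g{\left(X \right)} = \frac{2}{15} + \sqrt{11 + X}$ ($g{\left(X \right)} = \sqrt{X + 11} - - \frac{2}{15} = \sqrt{11 + X} + \frac{2}{15} = \frac{2}{15} + \sqrt{11 + X}$)
$g{\left(19 \right)} J{\left(-2,6 \right)} = \left(\frac{2}{15} + \sqrt{11 + 19}\right) \left(-3\right) = \left(\frac{2}{15} + \sqrt{30}\right) \left(-3\right) = - \frac{2}{5} - 3 \sqrt{30}$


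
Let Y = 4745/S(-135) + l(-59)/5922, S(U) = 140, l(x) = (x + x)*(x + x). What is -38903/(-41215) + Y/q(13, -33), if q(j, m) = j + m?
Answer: -242206471/278943120 ≈ -0.86830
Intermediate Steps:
l(x) = 4*x² (l(x) = (2*x)*(2*x) = 4*x²)
Y = 61325/1692 (Y = 4745/140 + (4*(-59)²)/5922 = 4745*(1/140) + (4*3481)*(1/5922) = 949/28 + 13924*(1/5922) = 949/28 + 6962/2961 = 61325/1692 ≈ 36.244)
-38903/(-41215) + Y/q(13, -33) = -38903/(-41215) + 61325/(1692*(13 - 33)) = -38903*(-1/41215) + (61325/1692)/(-20) = 38903/41215 + (61325/1692)*(-1/20) = 38903/41215 - 12265/6768 = -242206471/278943120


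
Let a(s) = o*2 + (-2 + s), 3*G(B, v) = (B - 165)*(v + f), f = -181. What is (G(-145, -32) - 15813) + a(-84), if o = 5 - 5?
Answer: 6111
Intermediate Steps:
o = 0
G(B, v) = (-181 + v)*(-165 + B)/3 (G(B, v) = ((B - 165)*(v - 181))/3 = ((-165 + B)*(-181 + v))/3 = ((-181 + v)*(-165 + B))/3 = (-181 + v)*(-165 + B)/3)
a(s) = -2 + s (a(s) = 0*2 + (-2 + s) = 0 + (-2 + s) = -2 + s)
(G(-145, -32) - 15813) + a(-84) = ((9955 - 55*(-32) - 181/3*(-145) + (⅓)*(-145)*(-32)) - 15813) + (-2 - 84) = ((9955 + 1760 + 26245/3 + 4640/3) - 15813) - 86 = (22010 - 15813) - 86 = 6197 - 86 = 6111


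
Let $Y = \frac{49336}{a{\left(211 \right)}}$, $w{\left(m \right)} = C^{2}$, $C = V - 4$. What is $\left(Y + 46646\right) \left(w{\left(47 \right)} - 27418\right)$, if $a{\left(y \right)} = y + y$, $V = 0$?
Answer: $- \frac{270374821548}{211} \approx -1.2814 \cdot 10^{9}$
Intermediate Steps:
$C = -4$ ($C = 0 - 4 = -4$)
$a{\left(y \right)} = 2 y$
$w{\left(m \right)} = 16$ ($w{\left(m \right)} = \left(-4\right)^{2} = 16$)
$Y = \frac{24668}{211}$ ($Y = \frac{49336}{2 \cdot 211} = \frac{49336}{422} = 49336 \cdot \frac{1}{422} = \frac{24668}{211} \approx 116.91$)
$\left(Y + 46646\right) \left(w{\left(47 \right)} - 27418\right) = \left(\frac{24668}{211} + 46646\right) \left(16 - 27418\right) = \frac{9866974}{211} \left(-27402\right) = - \frac{270374821548}{211}$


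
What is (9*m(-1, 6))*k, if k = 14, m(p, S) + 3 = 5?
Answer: 252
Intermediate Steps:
m(p, S) = 2 (m(p, S) = -3 + 5 = 2)
(9*m(-1, 6))*k = (9*2)*14 = 18*14 = 252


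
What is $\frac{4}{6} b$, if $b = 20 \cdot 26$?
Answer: $\frac{1040}{3} \approx 346.67$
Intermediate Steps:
$b = 520$
$\frac{4}{6} b = \frac{4}{6} \cdot 520 = 4 \cdot \frac{1}{6} \cdot 520 = \frac{2}{3} \cdot 520 = \frac{1040}{3}$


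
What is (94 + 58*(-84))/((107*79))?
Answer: -4778/8453 ≈ -0.56524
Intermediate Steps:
(94 + 58*(-84))/((107*79)) = (94 - 4872)/8453 = -4778*1/8453 = -4778/8453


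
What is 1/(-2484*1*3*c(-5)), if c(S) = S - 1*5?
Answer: 1/74520 ≈ 1.3419e-5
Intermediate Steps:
c(S) = -5 + S (c(S) = S - 5 = -5 + S)
1/(-2484*1*3*c(-5)) = 1/(-2484*1*3*(-5 - 5)) = 1/(-7452*(-10)) = 1/(-2484*(-30)) = 1/74520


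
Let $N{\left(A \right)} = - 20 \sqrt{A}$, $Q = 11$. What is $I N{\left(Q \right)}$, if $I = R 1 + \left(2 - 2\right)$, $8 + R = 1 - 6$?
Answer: $260 \sqrt{11} \approx 862.32$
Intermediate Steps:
$R = -13$ ($R = -8 + \left(1 - 6\right) = -8 - 5 = -13$)
$I = -13$ ($I = \left(-13\right) 1 + \left(2 - 2\right) = -13 + 0 = -13$)
$I N{\left(Q \right)} = - 13 \left(- 20 \sqrt{11}\right) = 260 \sqrt{11}$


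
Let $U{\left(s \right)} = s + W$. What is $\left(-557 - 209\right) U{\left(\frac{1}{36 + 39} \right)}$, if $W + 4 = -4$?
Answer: $\frac{458834}{75} \approx 6117.8$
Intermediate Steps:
$W = -8$ ($W = -4 - 4 = -8$)
$U{\left(s \right)} = -8 + s$ ($U{\left(s \right)} = s - 8 = -8 + s$)
$\left(-557 - 209\right) U{\left(\frac{1}{36 + 39} \right)} = \left(-557 - 209\right) \left(-8 + \frac{1}{36 + 39}\right) = - 766 \left(-8 + \frac{1}{75}\right) = \left(-766\right) \left(- \frac{599}{75}\right) = \frac{458834}{75}$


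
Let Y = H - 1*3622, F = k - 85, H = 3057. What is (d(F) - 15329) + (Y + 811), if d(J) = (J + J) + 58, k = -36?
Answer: -15267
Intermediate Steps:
F = -121 (F = -36 - 85 = -121)
d(J) = 58 + 2*J (d(J) = 2*J + 58 = 58 + 2*J)
Y = -565 (Y = 3057 - 1*3622 = 3057 - 3622 = -565)
(d(F) - 15329) + (Y + 811) = ((58 + 2*(-121)) - 15329) + (-565 + 811) = ((58 - 242) - 15329) + 246 = (-184 - 15329) + 246 = -15513 + 246 = -15267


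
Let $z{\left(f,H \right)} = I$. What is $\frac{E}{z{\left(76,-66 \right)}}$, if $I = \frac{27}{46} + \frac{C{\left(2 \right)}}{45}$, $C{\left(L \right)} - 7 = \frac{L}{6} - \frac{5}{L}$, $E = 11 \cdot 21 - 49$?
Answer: $\frac{40365}{154} \approx 262.11$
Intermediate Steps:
$E = 182$ ($E = 231 - 49 = 182$)
$C{\left(L \right)} = 7 - \frac{5}{L} + \frac{L}{6}$ ($C{\left(L \right)} = 7 + \left(\frac{L}{6} - \frac{5}{L}\right) = 7 + \left(- \frac{5}{L} + \frac{L}{6}\right) = 7 - \frac{5}{L} + \frac{L}{6}$)
$I = \frac{2156}{3105}$ ($I = \frac{27}{46} + \frac{7 - \frac{5}{2} + \frac{1}{6} \cdot 2}{45} = 27 \cdot \frac{1}{46} + \left(7 - \frac{5}{2} + \frac{1}{3}\right) \frac{1}{45} = \frac{27}{46} + \left(7 - \frac{5}{2} + \frac{1}{3}\right) \frac{1}{45} = \frac{27}{46} + \frac{29}{6} \cdot \frac{1}{45} = \frac{27}{46} + \frac{29}{270} = \frac{2156}{3105} \approx 0.69436$)
$z{\left(f,H \right)} = \frac{2156}{3105}$
$\frac{E}{z{\left(76,-66 \right)}} = \frac{182}{\frac{2156}{3105}} = 182 \cdot \frac{3105}{2156} = \frac{40365}{154}$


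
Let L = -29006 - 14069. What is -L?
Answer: 43075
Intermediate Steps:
L = -43075
-L = -1*(-43075) = 43075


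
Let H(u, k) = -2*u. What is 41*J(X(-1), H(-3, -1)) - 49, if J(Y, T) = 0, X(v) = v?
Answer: -49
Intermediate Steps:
41*J(X(-1), H(-3, -1)) - 49 = 41*0 - 49 = 0 - 49 = -49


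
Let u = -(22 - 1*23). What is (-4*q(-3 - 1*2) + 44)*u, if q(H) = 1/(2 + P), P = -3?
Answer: 48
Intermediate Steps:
u = 1 (u = -(22 - 23) = -1*(-1) = 1)
q(H) = -1 (q(H) = 1/(2 - 3) = 1/(-1) = -1)
(-4*q(-3 - 1*2) + 44)*u = (-4*(-1) + 44)*1 = (4 + 44)*1 = 48*1 = 48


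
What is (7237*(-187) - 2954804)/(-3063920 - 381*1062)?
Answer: 4308123/3468542 ≈ 1.2421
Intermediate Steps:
(7237*(-187) - 2954804)/(-3063920 - 381*1062) = (-1353319 - 2954804)/(-3063920 - 404622) = -4308123/(-3468542) = -4308123*(-1/3468542) = 4308123/3468542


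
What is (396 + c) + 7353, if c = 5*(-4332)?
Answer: -13911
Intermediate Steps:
c = -21660
(396 + c) + 7353 = (396 - 21660) + 7353 = -21264 + 7353 = -13911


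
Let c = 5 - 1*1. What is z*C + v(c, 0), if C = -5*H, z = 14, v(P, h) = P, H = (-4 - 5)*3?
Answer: 1894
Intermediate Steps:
H = -27 (H = -9*3 = -27)
c = 4 (c = 5 - 1 = 4)
C = 135 (C = -5*(-27) = 135)
z*C + v(c, 0) = 14*135 + 4 = 1890 + 4 = 1894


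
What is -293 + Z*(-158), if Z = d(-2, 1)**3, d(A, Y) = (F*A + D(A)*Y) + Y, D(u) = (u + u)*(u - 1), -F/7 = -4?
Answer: 12561813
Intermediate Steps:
F = 28 (F = -7*(-4) = 28)
D(u) = 2*u*(-1 + u) (D(u) = (2*u)*(-1 + u) = 2*u*(-1 + u))
d(A, Y) = Y + 28*A + 2*A*Y*(-1 + A) (d(A, Y) = (28*A + (2*A*(-1 + A))*Y) + Y = (28*A + 2*A*Y*(-1 + A)) + Y = Y + 28*A + 2*A*Y*(-1 + A))
Z = -79507 (Z = (1 + 28*(-2) + 2*(-2)*1*(-1 - 2))**3 = (1 - 56 + 2*(-2)*1*(-3))**3 = (1 - 56 + 12)**3 = (-43)**3 = -79507)
-293 + Z*(-158) = -293 - 79507*(-158) = -293 + 12562106 = 12561813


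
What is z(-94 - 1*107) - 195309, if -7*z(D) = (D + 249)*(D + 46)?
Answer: -1359723/7 ≈ -1.9425e+5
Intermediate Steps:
z(D) = -(46 + D)*(249 + D)/7 (z(D) = -(D + 249)*(D + 46)/7 = -(249 + D)*(46 + D)/7 = -(46 + D)*(249 + D)/7)
z(-94 - 1*107) - 195309 = (-11454/7 - 295*(-94 - 1*107)/7 - (-94 - 1*107)²/7) - 195309 = (-11454/7 - 295*(-94 - 107)/7 - (-94 - 107)²/7) - 195309 = (-11454/7 - 295/7*(-201) - ⅐*(-201)²) - 195309 = (-11454/7 + 59295/7 - ⅐*40401) - 195309 = (-11454/7 + 59295/7 - 40401/7) - 195309 = 7440/7 - 195309 = -1359723/7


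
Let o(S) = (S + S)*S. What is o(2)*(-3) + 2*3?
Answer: -18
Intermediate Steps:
o(S) = 2*S² (o(S) = (2*S)*S = 2*S²)
o(2)*(-3) + 2*3 = (2*2²)*(-3) + 2*3 = (2*4)*(-3) + 6 = 8*(-3) + 6 = -24 + 6 = -18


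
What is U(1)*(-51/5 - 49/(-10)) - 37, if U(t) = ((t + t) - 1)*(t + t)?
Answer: -238/5 ≈ -47.600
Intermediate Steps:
U(t) = 2*t*(-1 + 2*t) (U(t) = (2*t - 1)*(2*t) = (-1 + 2*t)*(2*t) = 2*t*(-1 + 2*t))
U(1)*(-51/5 - 49/(-10)) - 37 = (2*1*(-1 + 2*1))*(-51/5 - 49/(-10)) - 37 = (2*1*(-1 + 2))*(-51*⅕ - 49*(-⅒)) - 37 = (2*1*1)*(-51/5 + 49/10) - 37 = 2*(-53/10) - 37 = -53/5 - 37 = -238/5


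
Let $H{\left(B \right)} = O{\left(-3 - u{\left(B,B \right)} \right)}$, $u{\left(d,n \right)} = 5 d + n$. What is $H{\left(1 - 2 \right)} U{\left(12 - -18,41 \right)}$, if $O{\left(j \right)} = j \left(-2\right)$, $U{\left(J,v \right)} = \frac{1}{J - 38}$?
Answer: $\frac{3}{4} \approx 0.75$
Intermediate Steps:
$u{\left(d,n \right)} = n + 5 d$
$U{\left(J,v \right)} = \frac{1}{-38 + J}$
$O{\left(j \right)} = - 2 j$
$H{\left(B \right)} = 6 + 12 B$ ($H{\left(B \right)} = - 2 \left(-3 - \left(B + 5 B\right)\right) = - 2 \left(-3 - 6 B\right) = 6 + 12 B$)
$H{\left(1 - 2 \right)} U{\left(12 - -18,41 \right)} = \frac{6 + 12 \left(1 - 2\right)}{-38 + \left(12 - -18\right)} = \frac{6 + 12 \left(-1\right)}{-38 + \left(12 + 18\right)} = \frac{6 - 12}{-38 + 30} = - \frac{6}{-8} = \left(-6\right) \left(- \frac{1}{8}\right) = \frac{3}{4}$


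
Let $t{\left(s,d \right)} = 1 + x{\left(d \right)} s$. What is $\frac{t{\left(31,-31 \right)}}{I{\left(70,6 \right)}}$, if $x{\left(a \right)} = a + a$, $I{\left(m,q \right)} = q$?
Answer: $- \frac{1921}{6} \approx -320.17$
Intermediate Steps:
$x{\left(a \right)} = 2 a$
$t{\left(s,d \right)} = 1 + 2 d s$
$\frac{t{\left(31,-31 \right)}}{I{\left(70,6 \right)}} = \frac{1 + 2 \left(-31\right) 31}{6} = \left(1 - 1922\right) \frac{1}{6} = \left(-1921\right) \frac{1}{6} = - \frac{1921}{6}$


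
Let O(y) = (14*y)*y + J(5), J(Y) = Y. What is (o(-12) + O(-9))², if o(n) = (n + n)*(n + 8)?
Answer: 1525225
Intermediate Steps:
o(n) = 2*n*(8 + n) (o(n) = (2*n)*(8 + n) = 2*n*(8 + n))
O(y) = 5 + 14*y² (O(y) = (14*y)*y + 5 = 14*y² + 5 = 5 + 14*y²)
(o(-12) + O(-9))² = (2*(-12)*(8 - 12) + (5 + 14*(-9)²))² = (2*(-12)*(-4) + (5 + 14*81))² = (96 + (5 + 1134))² = (96 + 1139)² = 1235² = 1525225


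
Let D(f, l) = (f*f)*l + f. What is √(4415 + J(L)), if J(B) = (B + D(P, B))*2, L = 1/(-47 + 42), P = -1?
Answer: √110305/5 ≈ 66.424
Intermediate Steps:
D(f, l) = f + l*f² (D(f, l) = f²*l + f = l*f² + f = f + l*f²)
L = -⅕ (L = 1/(-5) = -⅕ ≈ -0.20000)
J(B) = -2 + 4*B (J(B) = (B - (1 - B))*2 = (B + (-1 + B))*2 = (-1 + 2*B)*2 = -2 + 4*B)
√(4415 + J(L)) = √(4415 + (-2 + 4*(-⅕))) = √(4415 + (-2 - ⅘)) = √(4415 - 14/5) = √(22061/5) = √110305/5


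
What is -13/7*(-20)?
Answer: 260/7 ≈ 37.143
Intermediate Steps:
-13/7*(-20) = 260/7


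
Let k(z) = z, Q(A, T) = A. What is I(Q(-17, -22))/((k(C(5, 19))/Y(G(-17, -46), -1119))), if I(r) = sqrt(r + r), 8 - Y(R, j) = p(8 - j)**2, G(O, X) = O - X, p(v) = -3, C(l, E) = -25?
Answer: I*sqrt(34)/25 ≈ 0.23324*I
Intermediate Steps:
Y(R, j) = -1 (Y(R, j) = 8 - 1*(-3)**2 = 8 - 1*9 = 8 - 9 = -1)
I(r) = sqrt(2)*sqrt(r) (I(r) = sqrt(2*r) = sqrt(2)*sqrt(r))
I(Q(-17, -22))/((k(C(5, 19))/Y(G(-17, -46), -1119))) = (sqrt(2)*sqrt(-17))/((-25/(-1))) = (sqrt(2)*(I*sqrt(17)))/((-25*(-1))) = (I*sqrt(34))/25 = (I*sqrt(34))*(1/25) = I*sqrt(34)/25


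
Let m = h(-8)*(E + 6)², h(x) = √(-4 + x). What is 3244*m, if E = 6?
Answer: 934272*I*√3 ≈ 1.6182e+6*I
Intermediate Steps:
m = 288*I*√3 (m = √(-4 - 8)*(6 + 6)² = √(-12)*12² = (2*I*√3)*144 = 288*I*√3 ≈ 498.83*I)
3244*m = 3244*(288*I*√3) = 934272*I*√3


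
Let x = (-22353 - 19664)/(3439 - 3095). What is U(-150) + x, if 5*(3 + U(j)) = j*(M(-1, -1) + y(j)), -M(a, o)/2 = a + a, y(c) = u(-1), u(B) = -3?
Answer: -53369/344 ≈ -155.14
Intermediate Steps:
y(c) = -3
M(a, o) = -4*a (M(a, o) = -2*(a + a) = -4*a)
x = -42017/344 ≈ -122.14
U(j) = -3 + j/5 (U(j) = -3 + (j*(-4*(-1) - 3))/5 = -3 + (j*(4 - 3))/5 = -3 + (j*1)/5 = -3 + j/5)
U(-150) + x = (-3 + (⅕)*(-150)) - 42017/344 = (-3 - 30) - 42017/344 = -33 - 42017/344 = -53369/344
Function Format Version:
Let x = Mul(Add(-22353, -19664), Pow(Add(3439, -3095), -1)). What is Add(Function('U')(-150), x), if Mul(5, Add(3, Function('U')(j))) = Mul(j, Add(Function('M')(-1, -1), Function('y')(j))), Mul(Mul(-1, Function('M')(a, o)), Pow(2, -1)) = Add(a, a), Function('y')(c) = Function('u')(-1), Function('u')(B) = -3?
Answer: Rational(-53369, 344) ≈ -155.14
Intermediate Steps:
Function('y')(c) = -3
Function('M')(a, o) = Mul(-4, a) (Function('M')(a, o) = Mul(-2, Add(a, a)) = Mul(-2, Mul(2, a)) = Mul(-4, a))
x = Rational(-42017, 344) (x = Mul(-42017, Pow(344, -1)) = Mul(-42017, Rational(1, 344)) = Rational(-42017, 344) ≈ -122.14)
Function('U')(j) = Add(-3, Mul(Rational(1, 5), j)) (Function('U')(j) = Add(-3, Mul(Rational(1, 5), Mul(j, Add(Mul(-4, -1), -3)))) = Add(-3, Mul(Rational(1, 5), Mul(j, Add(4, -3)))) = Add(-3, Mul(Rational(1, 5), Mul(j, 1))) = Add(-3, Mul(Rational(1, 5), j)))
Add(Function('U')(-150), x) = Add(Add(-3, Mul(Rational(1, 5), -150)), Rational(-42017, 344)) = Add(Add(-3, -30), Rational(-42017, 344)) = Add(-33, Rational(-42017, 344)) = Rational(-53369, 344)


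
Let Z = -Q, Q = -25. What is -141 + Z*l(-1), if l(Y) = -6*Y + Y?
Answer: -16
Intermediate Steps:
l(Y) = -5*Y
Z = 25 (Z = -1*(-25) = 25)
-141 + Z*l(-1) = -141 + 25*(-5*(-1)) = -141 + 25*5 = -141 + 125 = -16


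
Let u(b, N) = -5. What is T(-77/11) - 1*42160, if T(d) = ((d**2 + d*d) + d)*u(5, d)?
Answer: -42615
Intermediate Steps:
T(d) = -10*d**2 - 5*d (T(d) = ((d**2 + d*d) + d)*(-5) = ((d**2 + d**2) + d)*(-5) = (2*d**2 + d)*(-5) = (d + 2*d**2)*(-5) = -10*d**2 - 5*d)
T(-77/11) - 1*42160 = -5*(-77/11)*(1 + 2*(-77/11)) - 1*42160 = -5*(-77*1/11)*(1 + 2*(-77*1/11)) - 42160 = -5*(-7)*(1 + 2*(-7)) - 42160 = -5*(-7)*(1 - 14) - 42160 = -5*(-7)*(-13) - 42160 = -455 - 42160 = -42615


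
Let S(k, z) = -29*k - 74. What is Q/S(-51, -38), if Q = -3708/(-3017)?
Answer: 3708/4238885 ≈ 0.00087476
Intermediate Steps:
S(k, z) = -74 - 29*k
Q = 3708/3017 (Q = -3708*(-1/3017) = 3708/3017 ≈ 1.2290)
Q/S(-51, -38) = 3708/(3017*(-74 - 29*(-51))) = 3708/(3017*(-74 + 1479)) = (3708/3017)/1405 = (3708/3017)*(1/1405) = 3708/4238885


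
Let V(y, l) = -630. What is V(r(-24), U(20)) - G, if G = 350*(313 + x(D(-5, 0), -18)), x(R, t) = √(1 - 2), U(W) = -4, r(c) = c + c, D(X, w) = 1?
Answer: -110180 - 350*I ≈ -1.1018e+5 - 350.0*I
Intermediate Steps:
r(c) = 2*c
x(R, t) = I (x(R, t) = √(-1) = I)
G = 109550 + 350*I (G = 350*(313 + I) = 109550 + 350*I ≈ 1.0955e+5 + 350.0*I)
V(r(-24), U(20)) - G = -630 - (109550 + 350*I) = -630 + (-109550 - 350*I) = -110180 - 350*I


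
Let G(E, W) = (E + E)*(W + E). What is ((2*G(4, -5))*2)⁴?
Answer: 1048576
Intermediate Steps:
G(E, W) = 2*E*(E + W) (G(E, W) = (2*E)*(E + W) = 2*E*(E + W))
((2*G(4, -5))*2)⁴ = ((2*(2*4*(4 - 5)))*2)⁴ = ((2*(2*4*(-1)))*2)⁴ = ((2*(-8))*2)⁴ = (-16*2)⁴ = (-32)⁴ = 1048576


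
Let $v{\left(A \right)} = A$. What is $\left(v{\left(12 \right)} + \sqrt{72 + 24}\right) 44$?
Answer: $528 + 176 \sqrt{6} \approx 959.11$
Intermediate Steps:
$\left(v{\left(12 \right)} + \sqrt{72 + 24}\right) 44 = \left(12 + \sqrt{72 + 24}\right) 44 = \left(12 + \sqrt{96}\right) 44 = \left(12 + 4 \sqrt{6}\right) 44 = 528 + 176 \sqrt{6}$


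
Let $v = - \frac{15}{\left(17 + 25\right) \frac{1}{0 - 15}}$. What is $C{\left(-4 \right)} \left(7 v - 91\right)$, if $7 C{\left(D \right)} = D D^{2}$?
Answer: $\frac{3424}{7} \approx 489.14$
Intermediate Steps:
$C{\left(D \right)} = \frac{D^{3}}{7}$ ($C{\left(D \right)} = \frac{D D^{2}}{7} = \frac{D^{3}}{7}$)
$v = \frac{75}{14}$ ($v = - \frac{15}{42 \frac{1}{-15}} = - \frac{15}{42 \left(- \frac{1}{15}\right)} = - \frac{15}{- \frac{14}{5}} = \left(-15\right) \left(- \frac{5}{14}\right) = \frac{75}{14} \approx 5.3571$)
$C{\left(-4 \right)} \left(7 v - 91\right) = \frac{\left(-4\right)^{3}}{7} \left(7 \cdot \frac{75}{14} - 91\right) = \frac{1}{7} \left(-64\right) \left(\frac{75}{2} - 91\right) = \left(- \frac{64}{7}\right) \left(- \frac{107}{2}\right) = \frac{3424}{7}$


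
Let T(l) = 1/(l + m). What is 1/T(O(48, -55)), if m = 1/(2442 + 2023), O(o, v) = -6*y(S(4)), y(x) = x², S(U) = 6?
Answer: -964439/4465 ≈ -216.00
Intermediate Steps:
O(o, v) = -216 (O(o, v) = -6*6² = -6*36 = -216)
m = 1/4465 ≈ 0.00022396
T(l) = 1/(1/4465 + l) (T(l) = 1/(l + 1/4465) = 1/(1/4465 + l))
1/T(O(48, -55)) = 1/(4465/(1 + 4465*(-216))) = 1/(4465/(1 - 964440)) = 1/(4465/(-964439)) = 1/(4465*(-1/964439)) = 1/(-4465/964439) = -964439/4465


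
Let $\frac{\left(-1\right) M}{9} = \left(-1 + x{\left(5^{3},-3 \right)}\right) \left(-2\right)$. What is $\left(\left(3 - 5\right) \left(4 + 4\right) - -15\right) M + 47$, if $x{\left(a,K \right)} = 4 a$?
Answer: $-8935$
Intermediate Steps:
$M = 8982$ ($M = - 9 \left(-1 + 4 \cdot 5^{3}\right) \left(-2\right) = - 9 \left(-1 + 4 \cdot 125\right) \left(-2\right) = - 9 \left(-1 + 500\right) \left(-2\right) = - 9 \cdot 499 \left(-2\right) = \left(-9\right) \left(-998\right) = 8982$)
$\left(\left(3 - 5\right) \left(4 + 4\right) - -15\right) M + 47 = \left(\left(3 - 5\right) \left(4 + 4\right) - -15\right) 8982 + 47 = \left(\left(-2\right) 8 + 15\right) 8982 + 47 = \left(-16 + 15\right) 8982 + 47 = \left(-1\right) 8982 + 47 = -8982 + 47 = -8935$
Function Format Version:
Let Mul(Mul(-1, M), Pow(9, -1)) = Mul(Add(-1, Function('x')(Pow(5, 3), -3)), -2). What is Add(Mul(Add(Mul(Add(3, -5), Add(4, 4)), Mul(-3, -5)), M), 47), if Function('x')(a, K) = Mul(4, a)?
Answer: -8935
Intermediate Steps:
M = 8982 (M = Mul(-9, Mul(Add(-1, Mul(4, Pow(5, 3))), -2)) = Mul(-9, Mul(Add(-1, Mul(4, 125)), -2)) = Mul(-9, Mul(Add(-1, 500), -2)) = Mul(-9, Mul(499, -2)) = Mul(-9, -998) = 8982)
Add(Mul(Add(Mul(Add(3, -5), Add(4, 4)), Mul(-3, -5)), M), 47) = Add(Mul(Add(Mul(Add(3, -5), Add(4, 4)), Mul(-3, -5)), 8982), 47) = Add(Mul(Add(Mul(-2, 8), 15), 8982), 47) = Add(Mul(Add(-16, 15), 8982), 47) = Add(Mul(-1, 8982), 47) = Add(-8982, 47) = -8935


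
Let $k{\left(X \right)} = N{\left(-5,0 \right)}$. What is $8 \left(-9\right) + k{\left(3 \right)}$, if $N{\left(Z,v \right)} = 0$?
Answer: $-72$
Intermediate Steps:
$k{\left(X \right)} = 0$
$8 \left(-9\right) + k{\left(3 \right)} = 8 \left(-9\right) + 0 = -72 + 0 = -72$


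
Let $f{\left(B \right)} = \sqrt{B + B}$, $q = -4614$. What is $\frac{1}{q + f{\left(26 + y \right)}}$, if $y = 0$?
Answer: $- \frac{2307}{10644472} - \frac{\sqrt{13}}{10644472} \approx -0.00021707$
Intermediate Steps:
$f{\left(B \right)} = \sqrt{2} \sqrt{B}$ ($f{\left(B \right)} = \sqrt{2 B} = \sqrt{2} \sqrt{B}$)
$\frac{1}{q + f{\left(26 + y \right)}} = \frac{1}{-4614 + \sqrt{2} \sqrt{26 + 0}} = \frac{1}{-4614 + \sqrt{2} \sqrt{26}} = \frac{1}{-4614 + 2 \sqrt{13}}$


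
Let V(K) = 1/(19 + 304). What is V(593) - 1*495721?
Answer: -160117882/323 ≈ -4.9572e+5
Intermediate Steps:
V(K) = 1/323
V(593) - 1*495721 = 1/323 - 1*495721 = 1/323 - 495721 = -160117882/323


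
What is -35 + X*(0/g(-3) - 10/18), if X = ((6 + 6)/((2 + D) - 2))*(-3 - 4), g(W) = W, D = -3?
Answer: -455/9 ≈ -50.556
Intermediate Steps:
X = 28 (X = ((6 + 6)/((2 - 3) - 2))*(-3 - 4) = (12/(-1 - 2))*(-7) = (12/(-3))*(-7) = (12*(-⅓))*(-7) = -4*(-7) = 28)
-35 + X*(0/g(-3) - 10/18) = -35 + 28*(0/(-3) - 10/18) = -35 + 28*(0*(-⅓) - 10*1/18) = -35 + 28*(0 - 5/9) = -35 + 28*(-5/9) = -35 - 140/9 = -455/9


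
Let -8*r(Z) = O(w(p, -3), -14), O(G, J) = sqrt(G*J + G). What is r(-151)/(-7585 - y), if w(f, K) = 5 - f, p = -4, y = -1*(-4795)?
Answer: 3*I*sqrt(13)/99040 ≈ 0.00010922*I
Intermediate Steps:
y = 4795
O(G, J) = sqrt(G + G*J)
r(Z) = -3*I*sqrt(13)/8 (r(Z) = -sqrt(1 - 14)*sqrt(5 - 1*(-4))/8 = -I*sqrt(13)*sqrt(5 + 4)/8 = -3*I*sqrt(13)/8)
r(-151)/(-7585 - y) = (-3*I*sqrt(13)/8)/(-7585 - 1*4795) = (-3*I*sqrt(13)/8)/(-7585 - 4795) = -3*I*sqrt(13)/8/(-12380) = -3*I*sqrt(13)/8*(-1/12380) = 3*I*sqrt(13)/99040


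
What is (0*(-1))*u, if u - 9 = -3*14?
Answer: 0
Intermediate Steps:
u = -33 (u = 9 - 3*14 = 9 - 42 = -33)
(0*(-1))*u = (0*(-1))*(-33) = 0*(-33) = 0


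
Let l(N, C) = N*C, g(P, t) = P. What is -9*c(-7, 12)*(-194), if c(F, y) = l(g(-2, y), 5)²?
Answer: 174600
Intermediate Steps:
l(N, C) = C*N
c(F, y) = 100 (c(F, y) = (5*(-2))² = (-10)² = 100)
-9*c(-7, 12)*(-194) = -9*100*(-194) = -900*(-194) = 174600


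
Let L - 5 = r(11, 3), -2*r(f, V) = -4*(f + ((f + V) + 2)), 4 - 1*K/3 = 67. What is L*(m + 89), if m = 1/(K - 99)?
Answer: 1512229/288 ≈ 5250.8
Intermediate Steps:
K = -189 (K = 12 - 3*67 = 12 - 201 = -189)
m = -1/288 (m = 1/(-189 - 99) = 1/(-288) = -1/288 ≈ -0.0034722)
r(f, V) = 4 + 2*V + 4*f (r(f, V) = -(-2)*(f + ((f + V) + 2)) = -(-2)*(f + ((V + f) + 2)) = -(-2)*(f + (2 + V + f)) = -(-2)*(2 + V + 2*f) = -(-8 - 8*f - 4*V)/2 = 4 + 2*V + 4*f)
L = 59 (L = 5 + (4 + 2*3 + 4*11) = 5 + (4 + 6 + 44) = 5 + 54 = 59)
L*(m + 89) = 59*(-1/288 + 89) = 59*(25631/288) = 1512229/288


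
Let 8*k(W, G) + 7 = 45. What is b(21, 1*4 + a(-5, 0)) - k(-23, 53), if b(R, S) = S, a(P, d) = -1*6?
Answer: -27/4 ≈ -6.7500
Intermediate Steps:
k(W, G) = 19/4 (k(W, G) = -7/8 + (⅛)*45 = -7/8 + 45/8 = 19/4)
a(P, d) = -6
b(21, 1*4 + a(-5, 0)) - k(-23, 53) = (1*4 - 6) - 1*19/4 = (4 - 6) - 19/4 = -2 - 19/4 = -27/4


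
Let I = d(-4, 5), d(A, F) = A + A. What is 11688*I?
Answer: -93504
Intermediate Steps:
d(A, F) = 2*A
I = -8 (I = 2*(-4) = -8)
11688*I = 11688*(-8) = -93504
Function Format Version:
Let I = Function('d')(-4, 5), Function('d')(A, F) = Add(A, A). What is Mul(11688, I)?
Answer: -93504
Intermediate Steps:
Function('d')(A, F) = Mul(2, A)
I = -8 (I = Mul(2, -4) = -8)
Mul(11688, I) = Mul(11688, -8) = -93504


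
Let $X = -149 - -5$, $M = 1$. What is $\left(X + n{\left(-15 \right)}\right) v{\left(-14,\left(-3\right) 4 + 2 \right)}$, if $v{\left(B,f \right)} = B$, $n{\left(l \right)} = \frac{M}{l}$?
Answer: $\frac{30254}{15} \approx 2016.9$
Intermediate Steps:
$n{\left(l \right)} = \frac{1}{l}$ ($n{\left(l \right)} = 1 \frac{1}{l} = \frac{1}{l}$)
$X = -144$ ($X = -149 + 5 = -144$)
$\left(X + n{\left(-15 \right)}\right) v{\left(-14,\left(-3\right) 4 + 2 \right)} = \left(-144 + \frac{1}{-15}\right) \left(-14\right) = \left(-144 - \frac{1}{15}\right) \left(-14\right) = \left(- \frac{2161}{15}\right) \left(-14\right) = \frac{30254}{15}$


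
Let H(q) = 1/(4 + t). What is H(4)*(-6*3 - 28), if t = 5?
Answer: -46/9 ≈ -5.1111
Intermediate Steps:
H(q) = ⅑ (H(q) = 1/(4 + 5) = 1/9 = ⅑)
H(4)*(-6*3 - 28) = (-6*3 - 28)/9 = (-18 - 28)/9 = (⅑)*(-46) = -46/9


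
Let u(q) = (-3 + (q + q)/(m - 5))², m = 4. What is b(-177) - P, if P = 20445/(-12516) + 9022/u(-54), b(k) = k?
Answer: -1157692787/6570900 ≈ -176.18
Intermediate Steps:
u(q) = (-3 - 2*q)² (u(q) = (-3 + (q + q)/(4 - 5))² = (-3 + (2*q)/(-1))² = (-3 + (2*q)*(-1))² = (-3 - 2*q)²)
P = -5356513/6570900 (P = 20445/(-12516) + 9022/((3 + 2*(-54))²) = 20445*(-1/12516) + 9022/((3 - 108)²) = -6815/4172 + 9022/((-105)²) = -6815/4172 + 9022/11025 = -5356513/6570900 ≈ -0.81519)
b(-177) - P = -177 - 1*(-5356513/6570900) = -177 + 5356513/6570900 = -1157692787/6570900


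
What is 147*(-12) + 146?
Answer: -1618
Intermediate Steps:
147*(-12) + 146 = -1764 + 146 = -1618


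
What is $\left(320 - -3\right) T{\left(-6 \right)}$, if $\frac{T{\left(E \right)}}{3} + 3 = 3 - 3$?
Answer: $-2907$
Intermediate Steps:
$T{\left(E \right)} = -9$ ($T{\left(E \right)} = -9 + 3 \left(3 - 3\right) = -9 + 3 \cdot 0 = -9 + 0 = -9$)
$\left(320 - -3\right) T{\left(-6 \right)} = \left(320 - -3\right) \left(-9\right) = \left(320 + 3\right) \left(-9\right) = 323 \left(-9\right) = -2907$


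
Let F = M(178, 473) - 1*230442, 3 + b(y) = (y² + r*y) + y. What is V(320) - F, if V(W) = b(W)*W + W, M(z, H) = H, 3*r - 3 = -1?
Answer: 99503987/3 ≈ 3.3168e+7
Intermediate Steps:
r = ⅔ (r = 1 + (⅓)*(-1) = 1 - ⅓ = ⅔ ≈ 0.66667)
b(y) = -3 + y² + 5*y/3 (b(y) = -3 + ((y² + 2*y/3) + y) = -3 + (y² + 5*y/3) = -3 + y² + 5*y/3)
V(W) = W + W*(-3 + W² + 5*W/3) (V(W) = (-3 + W² + 5*W/3)*W + W = W*(-3 + W² + 5*W/3) + W = W + W*(-3 + W² + 5*W/3))
F = -229969 (F = 473 - 1*230442 = 473 - 230442 = -229969)
V(320) - F = (⅓)*320*(-6 + 3*320² + 5*320) - 1*(-229969) = (⅓)*320*(-6 + 3*102400 + 1600) + 229969 = (⅓)*320*(-6 + 307200 + 1600) + 229969 = (⅓)*320*308794 + 229969 = 98814080/3 + 229969 = 99503987/3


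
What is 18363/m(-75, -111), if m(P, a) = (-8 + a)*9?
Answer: -6121/357 ≈ -17.146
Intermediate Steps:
m(P, a) = -72 + 9*a
18363/m(-75, -111) = 18363/(-72 + 9*(-111)) = 18363/(-72 - 999) = 18363/(-1071) = 18363*(-1/1071) = -6121/357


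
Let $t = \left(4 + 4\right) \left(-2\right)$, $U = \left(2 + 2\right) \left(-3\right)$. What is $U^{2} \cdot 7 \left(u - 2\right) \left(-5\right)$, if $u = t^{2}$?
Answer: $-1280160$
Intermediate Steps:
$U = -12$ ($U = 4 \left(-3\right) = -12$)
$t = -16$ ($t = 8 \left(-2\right) = -16$)
$u = 256$ ($u = \left(-16\right)^{2} = 256$)
$U^{2} \cdot 7 \left(u - 2\right) \left(-5\right) = \left(-12\right)^{2} \cdot 7 \left(256 - 2\right) \left(-5\right) = 144 \cdot 7 \cdot 254 \left(-5\right) = 1008 \left(-1270\right) = -1280160$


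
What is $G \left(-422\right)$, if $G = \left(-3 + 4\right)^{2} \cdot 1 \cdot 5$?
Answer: $-2110$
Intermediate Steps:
$G = 5$ ($G = 1^{2} \cdot 1 \cdot 5 = 1 \cdot 1 \cdot 5 = 1 \cdot 5 = 5$)
$G \left(-422\right) = 5 \left(-422\right) = -2110$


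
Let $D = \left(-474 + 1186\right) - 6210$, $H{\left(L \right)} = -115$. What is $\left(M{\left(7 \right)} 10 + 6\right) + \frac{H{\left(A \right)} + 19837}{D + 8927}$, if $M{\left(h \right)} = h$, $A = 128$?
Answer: $\frac{93442}{1143} \approx 81.751$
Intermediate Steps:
$D = -5498$ ($D = 712 - 6210 = -5498$)
$\left(M{\left(7 \right)} 10 + 6\right) + \frac{H{\left(A \right)} + 19837}{D + 8927} = \left(7 \cdot 10 + 6\right) + \frac{-115 + 19837}{-5498 + 8927} = \left(70 + 6\right) + \frac{19722}{3429} = 76 + 19722 \cdot \frac{1}{3429} = 76 + \frac{6574}{1143} = \frac{93442}{1143}$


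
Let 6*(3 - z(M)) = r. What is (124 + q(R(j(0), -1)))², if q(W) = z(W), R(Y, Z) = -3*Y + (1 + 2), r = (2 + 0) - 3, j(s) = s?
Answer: 582169/36 ≈ 16171.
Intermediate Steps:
r = -1 (r = 2 - 3 = -1)
z(M) = 19/6 (z(M) = 3 - ⅙*(-1) = 3 + ⅙ = 19/6)
R(Y, Z) = 3 - 3*Y (R(Y, Z) = -3*Y + 3 = 3 - 3*Y)
q(W) = 19/6
(124 + q(R(j(0), -1)))² = (124 + 19/6)² = (763/6)² = 582169/36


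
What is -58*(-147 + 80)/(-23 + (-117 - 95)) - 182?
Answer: -46656/235 ≈ -198.54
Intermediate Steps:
-58*(-147 + 80)/(-23 + (-117 - 95)) - 182 = -(-3886)/(-23 - 212) - 182 = -(-3886)/(-235) - 182 = -(-3886)*(-1)/235 - 182 = -58*67/235 - 182 = -3886/235 - 182 = -46656/235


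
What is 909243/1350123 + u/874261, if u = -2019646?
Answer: -643951607345/393453294701 ≈ -1.6367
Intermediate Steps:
909243/1350123 + u/874261 = 909243/1350123 - 2019646/874261 = 909243*(1/1350123) - 2019646*1/874261 = 303081/450041 - 2019646/874261 = -643951607345/393453294701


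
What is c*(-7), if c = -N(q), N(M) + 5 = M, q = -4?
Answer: -63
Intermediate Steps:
N(M) = -5 + M
c = 9 (c = -(-5 - 4) = -1*(-9) = 9)
c*(-7) = 9*(-7) = -63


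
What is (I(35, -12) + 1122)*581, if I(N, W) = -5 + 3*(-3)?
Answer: 643748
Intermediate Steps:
I(N, W) = -14 (I(N, W) = -5 - 9 = -14)
(I(35, -12) + 1122)*581 = (-14 + 1122)*581 = 1108*581 = 643748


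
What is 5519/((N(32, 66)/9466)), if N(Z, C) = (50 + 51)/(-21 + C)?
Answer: 2350928430/101 ≈ 2.3277e+7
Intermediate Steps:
N(Z, C) = 101/(-21 + C)
5519/((N(32, 66)/9466)) = 5519/(((101/(-21 + 66))/9466)) = 5519/(((101/45)*(1/9466))) = 5519/(101/425970) = 5519*(425970/101) = 2350928430/101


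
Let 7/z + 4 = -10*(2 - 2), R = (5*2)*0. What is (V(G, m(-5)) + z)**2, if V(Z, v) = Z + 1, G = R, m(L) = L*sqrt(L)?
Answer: 9/16 ≈ 0.56250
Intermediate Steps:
R = 0 (R = 10*0 = 0)
m(L) = L**(3/2)
G = 0
V(Z, v) = 1 + Z
z = -7/4 (z = 7/(-4 - 10*(2 - 2)) = 7/(-4 - 10*0) = 7/(-4 + 0) = 7/(-4) = 7*(-1/4) = -7/4 ≈ -1.7500)
(V(G, m(-5)) + z)**2 = ((1 + 0) - 7/4)**2 = (1 - 7/4)**2 = (-3/4)**2 = 9/16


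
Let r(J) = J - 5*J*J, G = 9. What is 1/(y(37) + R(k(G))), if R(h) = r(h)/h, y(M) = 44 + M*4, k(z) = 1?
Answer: 1/188 ≈ 0.0053191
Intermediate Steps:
r(J) = J - 5*J²
y(M) = 44 + 4*M
R(h) = 1 - 5*h (R(h) = (h*(1 - 5*h))/h = 1 - 5*h)
1/(y(37) + R(k(G))) = 1/((44 + 4*37) + (1 - 5*1)) = 1/((44 + 148) + (1 - 5)) = 1/(192 - 4) = 1/188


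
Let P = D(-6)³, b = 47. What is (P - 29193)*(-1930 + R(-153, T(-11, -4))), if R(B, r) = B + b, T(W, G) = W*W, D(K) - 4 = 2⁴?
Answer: 43148948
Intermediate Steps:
D(K) = 20 (D(K) = 4 + 2⁴ = 4 + 16 = 20)
T(W, G) = W²
P = 8000 (P = 20³ = 8000)
R(B, r) = 47 + B (R(B, r) = B + 47 = 47 + B)
(P - 29193)*(-1930 + R(-153, T(-11, -4))) = (8000 - 29193)*(-1930 + (47 - 153)) = -21193*(-1930 - 106) = -21193*(-2036) = 43148948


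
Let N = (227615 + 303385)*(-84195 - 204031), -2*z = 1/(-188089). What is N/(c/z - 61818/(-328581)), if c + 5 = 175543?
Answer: -8381444476581000/3616227426295117 ≈ -2.3177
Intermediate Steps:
z = 1/376178 (z = -1/2/(-188089) = -1/2*(-1/188089) = 1/376178 ≈ 2.6583e-6)
c = 175538 (c = -5 + 175543 = 175538)
N = -153048006000 (N = 531000*(-288226) = -153048006000)
N/(c/z - 61818/(-328581)) = -153048006000/(175538/(1/376178) - 61818/(-328581)) = -153048006000/(175538*376178 - 61818*(-1/328581)) = -153048006000/(66033533764 + 20606/109527) = -153048006000/7232454852590234/109527 = -153048006000*109527/7232454852590234 = -8381444476581000/3616227426295117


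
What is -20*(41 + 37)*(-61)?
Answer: 95160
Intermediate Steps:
-20*(41 + 37)*(-61) = -20*78*(-61) = -1560*(-61) = 95160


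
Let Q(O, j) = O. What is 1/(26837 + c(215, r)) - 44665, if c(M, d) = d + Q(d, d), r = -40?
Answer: -1195101404/26757 ≈ -44665.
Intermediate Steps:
c(M, d) = 2*d (c(M, d) = d + d = 2*d)
1/(26837 + c(215, r)) - 44665 = 1/(26837 + 2*(-40)) - 44665 = 1/(26837 - 80) - 44665 = 1/26757 - 44665 = -1195101404/26757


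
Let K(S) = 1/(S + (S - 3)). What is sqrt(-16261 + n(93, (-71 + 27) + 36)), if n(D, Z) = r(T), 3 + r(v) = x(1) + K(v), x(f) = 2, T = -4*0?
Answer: I*sqrt(146361)/3 ≈ 127.52*I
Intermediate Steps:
T = 0
K(S) = 1/(-3 + 2*S) (K(S) = 1/(S + (-3 + S)) = 1/(-3 + 2*S))
r(v) = -1 + 1/(-3 + 2*v) (r(v) = -3 + (2 + 1/(-3 + 2*v)) = -1 + 1/(-3 + 2*v))
n(D, Z) = -4/3 (n(D, Z) = 2*(2 - 1*0)/(-3 + 2*0) = 2*(2 + 0)/(-3 + 0) = 2*2/(-3) = 2*(-1/3)*2 = -4/3)
sqrt(-16261 + n(93, (-71 + 27) + 36)) = sqrt(-16261 - 4/3) = sqrt(-48787/3) = I*sqrt(146361)/3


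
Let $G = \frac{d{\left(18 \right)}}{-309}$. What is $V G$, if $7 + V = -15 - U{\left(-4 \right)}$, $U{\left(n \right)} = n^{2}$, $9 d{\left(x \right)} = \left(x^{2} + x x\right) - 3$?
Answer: $\frac{8170}{927} \approx 8.8134$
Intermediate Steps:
$d{\left(x \right)} = - \frac{1}{3} + \frac{2 x^{2}}{9}$ ($d{\left(x \right)} = \frac{\left(x^{2} + x x\right) - 3}{9} = \frac{\left(x^{2} + x^{2}\right) - 3}{9} = \frac{2 x^{2} - 3}{9} = \frac{-3 + 2 x^{2}}{9} = - \frac{1}{3} + \frac{2 x^{2}}{9}$)
$G = - \frac{215}{927}$ ($G = \frac{- \frac{1}{3} + \frac{2 \cdot 18^{2}}{9}}{-309} = \left(- \frac{1}{3} + \frac{2}{9} \cdot 324\right) \left(- \frac{1}{309}\right) = \left(- \frac{1}{3} + 72\right) \left(- \frac{1}{309}\right) = \frac{215}{3} \left(- \frac{1}{309}\right) = - \frac{215}{927} \approx -0.23193$)
$V = -38$ ($V = -7 - 31 = -38$)
$V G = \left(-38\right) \left(- \frac{215}{927}\right) = \frac{8170}{927}$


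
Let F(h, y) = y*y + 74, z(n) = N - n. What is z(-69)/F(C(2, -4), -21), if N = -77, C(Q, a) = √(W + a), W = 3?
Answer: -8/515 ≈ -0.015534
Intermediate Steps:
C(Q, a) = √(3 + a)
z(n) = -77 - n
F(h, y) = 74 + y² (F(h, y) = y² + 74 = 74 + y²)
z(-69)/F(C(2, -4), -21) = (-77 - 1*(-69))/(74 + (-21)²) = (-77 + 69)/(74 + 441) = -8/515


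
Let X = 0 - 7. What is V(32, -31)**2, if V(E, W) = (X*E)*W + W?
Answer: 47789569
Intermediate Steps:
X = -7
V(E, W) = W - 7*E*W (V(E, W) = (-7*E)*W + W = -7*E*W + W = W - 7*E*W)
V(32, -31)**2 = (-31*(1 - 7*32))**2 = (-31*(1 - 224))**2 = (-31*(-223))**2 = 6913**2 = 47789569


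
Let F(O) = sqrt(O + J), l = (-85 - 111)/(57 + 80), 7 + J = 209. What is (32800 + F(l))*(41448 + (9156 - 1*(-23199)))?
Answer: 2420738400 + 73803*sqrt(3764486)/137 ≈ 2.4218e+9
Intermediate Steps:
J = 202 (J = -7 + 209 = 202)
l = -196/137 ≈ -1.4307
F(O) = sqrt(202 + O) (F(O) = sqrt(O + 202) = sqrt(202 + O))
(32800 + F(l))*(41448 + (9156 - 1*(-23199))) = (32800 + sqrt(202 - 196/137))*(41448 + (9156 - 1*(-23199))) = (32800 + sqrt(27478/137))*(41448 + (9156 + 23199)) = (32800 + sqrt(3764486)/137)*(41448 + 32355) = (32800 + sqrt(3764486)/137)*73803 = 2420738400 + 73803*sqrt(3764486)/137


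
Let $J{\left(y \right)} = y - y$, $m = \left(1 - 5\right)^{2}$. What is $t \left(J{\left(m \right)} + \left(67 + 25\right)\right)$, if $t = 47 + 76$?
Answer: $11316$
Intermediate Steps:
$t = 123$
$m = 16$ ($m = \left(-4\right)^{2} = 16$)
$J{\left(y \right)} = 0$
$t \left(J{\left(m \right)} + \left(67 + 25\right)\right) = 123 \left(0 + \left(67 + 25\right)\right) = 123 \left(0 + 92\right) = 123 \cdot 92 = 11316$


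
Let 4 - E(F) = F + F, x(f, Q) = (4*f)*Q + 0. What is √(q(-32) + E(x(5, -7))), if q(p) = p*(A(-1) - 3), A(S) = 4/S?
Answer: 2*√127 ≈ 22.539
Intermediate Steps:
x(f, Q) = 4*Q*f (x(f, Q) = 4*Q*f + 0 = 4*Q*f)
E(F) = 4 - 2*F (E(F) = 4 - (F + F) = 4 - 2*F)
q(p) = -7*p (q(p) = p*(4/(-1) - 3) = p*(4*(-1) - 3) = p*(-4 - 3) = p*(-7) = -7*p)
√(q(-32) + E(x(5, -7))) = √(-7*(-32) + (4 - 8*(-7)*5)) = √(224 + (4 - 2*(-140))) = √(224 + (4 + 280)) = √(224 + 284) = √508 = 2*√127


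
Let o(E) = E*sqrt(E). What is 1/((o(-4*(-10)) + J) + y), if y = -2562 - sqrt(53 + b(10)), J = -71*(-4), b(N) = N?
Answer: 1/(-2278 - 3*sqrt(7) + 80*sqrt(10)) ≈ -0.00049189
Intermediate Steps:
o(E) = E**(3/2)
J = 284
y = -2562 - 3*sqrt(7) (y = -2562 - sqrt(53 + 10) = -2562 - sqrt(63) = -2562 - 3*sqrt(7) ≈ -2569.9)
1/((o(-4*(-10)) + J) + y) = 1/(((-4*(-10))**(3/2) + 284) + (-2562 - 3*sqrt(7))) = 1/((40**(3/2) + 284) + (-2562 - 3*sqrt(7))) = 1/((80*sqrt(10) + 284) + (-2562 - 3*sqrt(7))) = 1/((284 + 80*sqrt(10)) + (-2562 - 3*sqrt(7))) = 1/(-2278 - 3*sqrt(7) + 80*sqrt(10))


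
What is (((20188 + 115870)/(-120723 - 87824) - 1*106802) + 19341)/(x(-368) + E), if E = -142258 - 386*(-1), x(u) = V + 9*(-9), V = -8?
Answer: 18239865225/29605540667 ≈ 0.61610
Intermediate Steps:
x(u) = -89 (x(u) = -8 + 9*(-9) = -8 - 81 = -89)
E = -141872 (E = -142258 - 1*(-386) = -142258 + 386 = -141872)
(((20188 + 115870)/(-120723 - 87824) - 1*106802) + 19341)/(x(-368) + E) = (((20188 + 115870)/(-120723 - 87824) - 1*106802) + 19341)/(-89 - 141872) = ((136058/(-208547) - 106802) + 19341)/(-141961) = ((136058*(-1/208547) - 106802) + 19341)*(-1/141961) = ((-136058/208547 - 106802) + 19341)*(-1/141961) = (-22273372752/208547 + 19341)*(-1/141961) = -18239865225/208547*(-1/141961) = 18239865225/29605540667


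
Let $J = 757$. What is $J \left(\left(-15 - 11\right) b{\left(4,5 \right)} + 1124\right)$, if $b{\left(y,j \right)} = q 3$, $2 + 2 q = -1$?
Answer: $939437$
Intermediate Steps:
$q = - \frac{3}{2}$ ($q = -1 + \frac{1}{2} \left(-1\right) = -1 - \frac{1}{2} = - \frac{3}{2} \approx -1.5$)
$b{\left(y,j \right)} = - \frac{9}{2}$ ($b{\left(y,j \right)} = \left(- \frac{3}{2}\right) 3 = - \frac{9}{2}$)
$J \left(\left(-15 - 11\right) b{\left(4,5 \right)} + 1124\right) = 757 \left(\left(-15 - 11\right) \left(- \frac{9}{2}\right) + 1124\right) = 757 \left(\left(-26\right) \left(- \frac{9}{2}\right) + 1124\right) = 757 \left(117 + 1124\right) = 757 \cdot 1241 = 939437$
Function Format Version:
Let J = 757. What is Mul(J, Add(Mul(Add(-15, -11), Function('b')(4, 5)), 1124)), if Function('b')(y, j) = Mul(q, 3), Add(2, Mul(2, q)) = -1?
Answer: 939437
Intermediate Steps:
q = Rational(-3, 2) (q = Add(-1, Mul(Rational(1, 2), -1)) = Add(-1, Rational(-1, 2)) = Rational(-3, 2) ≈ -1.5000)
Function('b')(y, j) = Rational(-9, 2) (Function('b')(y, j) = Mul(Rational(-3, 2), 3) = Rational(-9, 2))
Mul(J, Add(Mul(Add(-15, -11), Function('b')(4, 5)), 1124)) = Mul(757, Add(Mul(Add(-15, -11), Rational(-9, 2)), 1124)) = Mul(757, Add(Mul(-26, Rational(-9, 2)), 1124)) = Mul(757, Add(117, 1124)) = Mul(757, 1241) = 939437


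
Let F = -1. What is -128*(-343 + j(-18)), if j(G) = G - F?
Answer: 46080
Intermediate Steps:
j(G) = 1 + G (j(G) = G - 1*(-1) = G + 1 = 1 + G)
-128*(-343 + j(-18)) = -128*(-343 + (1 - 18)) = -128*(-343 - 17) = -128*(-360) = 46080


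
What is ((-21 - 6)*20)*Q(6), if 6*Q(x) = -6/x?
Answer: 90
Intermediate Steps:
Q(x) = -1/x (Q(x) = (-6/x)/6 = -1/x)
((-21 - 6)*20)*Q(6) = ((-21 - 6)*20)*(-1/6) = (-27*20)*(-1*⅙) = -540*(-⅙) = 90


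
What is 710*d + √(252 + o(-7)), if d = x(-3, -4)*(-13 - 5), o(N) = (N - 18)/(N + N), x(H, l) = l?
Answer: 51120 + √49742/14 ≈ 51136.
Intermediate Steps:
o(N) = (-18 + N)/(2*N) (o(N) = (-18 + N)/((2*N)) = (-18 + N)*(1/(2*N)) = (-18 + N)/(2*N))
d = 72 (d = -4*(-13 - 5) = -4*(-18) = 72)
710*d + √(252 + o(-7)) = 710*72 + √(252 + (½)*(-18 - 7)/(-7)) = 51120 + √(252 + (½)*(-⅐)*(-25)) = 51120 + √(252 + 25/14) = 51120 + √(3553/14) = 51120 + √49742/14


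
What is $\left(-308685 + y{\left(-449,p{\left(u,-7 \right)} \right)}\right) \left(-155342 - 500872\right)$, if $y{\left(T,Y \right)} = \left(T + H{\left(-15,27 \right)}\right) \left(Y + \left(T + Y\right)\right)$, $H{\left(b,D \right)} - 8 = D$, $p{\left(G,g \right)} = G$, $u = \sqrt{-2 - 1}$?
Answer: $80582422986 + 543345192 i \sqrt{3} \approx 8.0582 \cdot 10^{10} + 9.411 \cdot 10^{8} i$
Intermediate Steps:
$u = i \sqrt{3}$ ($u = \sqrt{-3} = i \sqrt{3} \approx 1.732 i$)
$H{\left(b,D \right)} = 8 + D$
$y{\left(T,Y \right)} = \left(35 + T\right) \left(T + 2 Y\right)$ ($y{\left(T,Y \right)} = \left(T + \left(8 + 27\right)\right) \left(Y + \left(T + Y\right)\right) = \left(T + 35\right) \left(T + 2 Y\right) = \left(35 + T\right) \left(T + 2 Y\right)$)
$\left(-308685 + y{\left(-449,p{\left(u,-7 \right)} \right)}\right) \left(-155342 - 500872\right) = \left(-308685 + \left(\left(-449\right)^{2} + 35 \left(-449\right) + 70 i \sqrt{3} + 2 \left(-449\right) i \sqrt{3}\right)\right) \left(-155342 - 500872\right) = \left(-308685 + \left(201601 - 15715 + 70 i \sqrt{3} - 898 i \sqrt{3}\right)\right) \left(-656214\right) = \left(-308685 + \left(185886 - 828 i \sqrt{3}\right)\right) \left(-656214\right) = \left(-122799 - 828 i \sqrt{3}\right) \left(-656214\right) = 80582422986 + 543345192 i \sqrt{3}$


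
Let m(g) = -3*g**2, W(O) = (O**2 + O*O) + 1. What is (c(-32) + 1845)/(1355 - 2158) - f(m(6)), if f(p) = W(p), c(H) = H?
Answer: -18735000/803 ≈ -23331.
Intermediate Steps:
W(O) = 1 + 2*O**2 (W(O) = (O**2 + O**2) + 1 = 2*O**2 + 1 = 1 + 2*O**2)
f(p) = 1 + 2*p**2
(c(-32) + 1845)/(1355 - 2158) - f(m(6)) = (-32 + 1845)/(1355 - 2158) - (1 + 2*(-3*6**2)**2) = 1813/(-803) - (1 + 2*(-3*36)**2) = 1813*(-1/803) - (1 + 2*(-108)**2) = -1813/803 - (1 + 2*11664) = -1813/803 - (1 + 23328) = -1813/803 - 1*23329 = -1813/803 - 23329 = -18735000/803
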